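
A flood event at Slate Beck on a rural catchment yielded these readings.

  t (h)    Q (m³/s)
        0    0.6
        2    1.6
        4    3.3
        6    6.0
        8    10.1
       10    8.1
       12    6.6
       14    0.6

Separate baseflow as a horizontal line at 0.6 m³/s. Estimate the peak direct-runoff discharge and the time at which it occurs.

Q_p = 9.5 m³/s at t = 8 h

Subtracting baseflow gives direct-runoff ordinates: 0.0, 1.0, 2.7, 5.4, 9.5, 7.5, 6.0, 0.0 m³/s.
The maximum is 9.5 m³/s, occurring at the reading for t = 8 h.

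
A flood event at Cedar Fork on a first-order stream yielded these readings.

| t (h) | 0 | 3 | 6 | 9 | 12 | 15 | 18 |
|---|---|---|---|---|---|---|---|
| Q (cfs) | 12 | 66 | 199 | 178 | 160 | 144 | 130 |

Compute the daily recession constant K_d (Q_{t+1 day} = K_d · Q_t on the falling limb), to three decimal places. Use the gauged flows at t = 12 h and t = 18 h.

K_d ≈ 0.436

Between t = 12 h and t = 18 h the flow falls from 160 to 130 cfs over 2×3 h = 6 h.
Per-interval ratio K = (130/160)^(1/2) = 0.9014; K_d = K^(24/3) = 0.436.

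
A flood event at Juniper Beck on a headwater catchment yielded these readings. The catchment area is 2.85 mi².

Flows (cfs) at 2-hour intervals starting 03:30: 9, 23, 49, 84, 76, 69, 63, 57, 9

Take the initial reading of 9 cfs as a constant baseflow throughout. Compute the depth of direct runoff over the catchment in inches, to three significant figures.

d ≈ 0.389 in

Direct runoff: 0.0, 14.0, 40.0, 75.0, 67.0, 60.0, 54.0, 48.0, 0.0 cfs; ΣQ_DR = 358.0 cfs.
V = ΣQ_DR · Δt = 358.0 × 7200 s = 2.578 × 10^6 ft³.
Over A = 2.85 mi², depth = V / A = 0.389 in.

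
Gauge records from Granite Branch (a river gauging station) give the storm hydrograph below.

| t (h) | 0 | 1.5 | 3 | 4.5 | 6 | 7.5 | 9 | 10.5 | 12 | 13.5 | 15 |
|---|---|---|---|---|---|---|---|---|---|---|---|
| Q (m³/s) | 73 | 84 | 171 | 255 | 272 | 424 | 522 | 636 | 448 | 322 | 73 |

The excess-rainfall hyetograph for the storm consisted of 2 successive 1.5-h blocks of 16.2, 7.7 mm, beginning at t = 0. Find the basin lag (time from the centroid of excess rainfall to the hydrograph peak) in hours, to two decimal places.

Centroid of excess rainfall: t_c = Σ P_i·t̄_i / ΣP_i = 1.2333 h (block centres at 0.75, 2.25 h).
Hydrograph peak occurs at t = 10.5 h, so basin lag t_L = 10.5 − 1.2333 = 9.27 h.

t_L ≈ 9.27 h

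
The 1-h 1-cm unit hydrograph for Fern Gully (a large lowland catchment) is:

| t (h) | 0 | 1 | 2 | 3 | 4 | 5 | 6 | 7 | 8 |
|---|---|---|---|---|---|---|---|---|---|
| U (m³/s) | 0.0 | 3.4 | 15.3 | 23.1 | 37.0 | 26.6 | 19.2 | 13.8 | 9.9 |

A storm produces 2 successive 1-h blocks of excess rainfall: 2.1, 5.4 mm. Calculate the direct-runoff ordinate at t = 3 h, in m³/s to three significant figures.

By discrete convolution, Q_j = Σ (P_i / 10 mm) · U_{j−i}.
At t = 3 h (j=3): Q = (2.1/10)·23.1 + (5.4/10)·15.3 = 13.1 m³/s.

Q ≈ 13.1 m³/s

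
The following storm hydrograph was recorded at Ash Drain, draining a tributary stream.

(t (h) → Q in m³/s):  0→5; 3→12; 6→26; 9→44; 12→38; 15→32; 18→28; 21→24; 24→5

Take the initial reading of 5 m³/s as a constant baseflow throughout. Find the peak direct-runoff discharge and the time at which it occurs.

Subtracting baseflow gives direct-runoff ordinates: 0.0, 7.0, 21.0, 39.0, 33.0, 27.0, 23.0, 19.0, 0.0 m³/s.
The maximum is 39.0 m³/s, occurring at the reading for t = 9 h.

Q_p = 39.0 m³/s at t = 9 h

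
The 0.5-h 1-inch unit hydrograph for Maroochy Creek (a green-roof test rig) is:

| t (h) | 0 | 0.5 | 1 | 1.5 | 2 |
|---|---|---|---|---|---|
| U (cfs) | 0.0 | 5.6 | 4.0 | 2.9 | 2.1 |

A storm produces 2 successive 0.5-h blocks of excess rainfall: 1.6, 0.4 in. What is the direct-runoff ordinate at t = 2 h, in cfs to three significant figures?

Q ≈ 4.52 cfs

By discrete convolution, Q_j = Σ (P_i / 1 in) · U_{j−i}.
At t = 2 h (j=4): Q = (1.6/1)·2.1 + (0.4/1)·2.9 = 4.52 cfs.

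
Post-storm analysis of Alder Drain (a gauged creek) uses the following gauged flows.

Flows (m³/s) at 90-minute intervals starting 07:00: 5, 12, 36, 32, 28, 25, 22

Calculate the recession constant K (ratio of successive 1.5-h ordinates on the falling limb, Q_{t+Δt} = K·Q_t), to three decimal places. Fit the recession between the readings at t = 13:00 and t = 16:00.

K ≈ 0.886

Using the recession-limb readings at t = 13:00 and t = 16:00: Q falls from 28 to 22 m³/s over 2 intervals.
K = (Q₂/Q₁)^(1/2) = (22/28)^(1/2) = 0.886.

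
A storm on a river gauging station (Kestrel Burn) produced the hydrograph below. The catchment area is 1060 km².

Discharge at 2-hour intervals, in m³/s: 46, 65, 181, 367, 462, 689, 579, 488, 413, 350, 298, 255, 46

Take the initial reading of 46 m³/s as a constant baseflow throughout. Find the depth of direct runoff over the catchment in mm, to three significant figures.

Direct runoff: 0.0, 19.0, 135.0, 321.0, 416.0, 643.0, 533.0, 442.0, 367.0, 304.0, 252.0, 209.0, 0.0 m³/s; ΣQ_DR = 3641 m³/s.
V = ΣQ_DR · Δt = 3641 × 7200 s = 2.622 × 10^7 m³.
Over A = 1060 km², depth = V / A = 24.7 mm.

d ≈ 24.7 mm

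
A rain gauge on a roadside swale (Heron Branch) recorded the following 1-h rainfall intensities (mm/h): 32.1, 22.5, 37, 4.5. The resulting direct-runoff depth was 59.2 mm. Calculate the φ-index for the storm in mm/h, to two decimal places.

Only the 3 blocks with intensity above φ contribute runoff: 32.1, 22.5, 37 mm/h.
Σ(I−φ)·Δt = d  ⇒  (32.1+22.5+37 − 3φ)·1 = 59.2
φ = (91.60 − 59.2/1) / 3 = 10.80 mm/h.

φ ≈ 10.80 mm/h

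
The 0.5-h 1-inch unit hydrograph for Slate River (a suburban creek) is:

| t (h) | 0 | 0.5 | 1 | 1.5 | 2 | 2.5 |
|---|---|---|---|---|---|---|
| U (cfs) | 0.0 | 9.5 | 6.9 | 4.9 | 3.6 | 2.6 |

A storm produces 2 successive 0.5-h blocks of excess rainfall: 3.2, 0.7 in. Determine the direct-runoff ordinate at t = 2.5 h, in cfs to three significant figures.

By discrete convolution, Q_j = Σ (P_i / 1 in) · U_{j−i}.
At t = 2.5 h (j=5): Q = (3.2/1)·2.6 + (0.7/1)·3.6 = 10.8 cfs.

Q ≈ 10.8 cfs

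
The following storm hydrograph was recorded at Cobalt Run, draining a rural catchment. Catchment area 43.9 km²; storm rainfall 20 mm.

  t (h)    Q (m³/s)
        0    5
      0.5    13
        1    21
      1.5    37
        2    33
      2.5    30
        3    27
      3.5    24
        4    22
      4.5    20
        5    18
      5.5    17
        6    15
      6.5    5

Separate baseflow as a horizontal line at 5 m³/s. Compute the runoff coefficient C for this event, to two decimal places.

ΣQ_DR = 217.0 m³/s; V = ΣQ_DR·Δt = 3.906 × 10^5 m³.
Runoff depth d = V / A = 8.897 mm.
C = d / P = 8.897 / 20 = 0.44.

C ≈ 0.44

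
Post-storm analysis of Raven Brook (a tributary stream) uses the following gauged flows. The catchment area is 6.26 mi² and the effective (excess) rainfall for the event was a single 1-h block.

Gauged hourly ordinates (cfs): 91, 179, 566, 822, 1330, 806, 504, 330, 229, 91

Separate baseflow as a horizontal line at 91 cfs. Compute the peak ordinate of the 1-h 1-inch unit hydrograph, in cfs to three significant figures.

U_p ≈ 1240 cfs

Direct runoff: 0.0, 88.0, 475.0, 731.0, 1239.0, 715.0, 413.0, 239.0, 138.0, 0.0 cfs; ΣQ_DR = 4038 cfs, peak = 1239.0 cfs.
Runoff depth d = ΣQ_DR·Δt / A = 4038 × 3600 / (6.26 mi²) = 0.9996 in.
The 1-inch UH is the DRH scaled by (1 in)/d, so U_p = 1239.0 × 1/0.9996 = 1240 cfs.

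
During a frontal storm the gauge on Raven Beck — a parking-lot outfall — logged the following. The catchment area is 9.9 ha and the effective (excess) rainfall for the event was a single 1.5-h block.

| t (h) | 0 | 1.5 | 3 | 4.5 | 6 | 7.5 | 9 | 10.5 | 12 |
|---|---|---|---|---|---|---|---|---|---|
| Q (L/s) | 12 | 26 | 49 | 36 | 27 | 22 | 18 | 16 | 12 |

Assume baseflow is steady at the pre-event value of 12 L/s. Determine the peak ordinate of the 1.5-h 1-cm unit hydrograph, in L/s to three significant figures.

Direct runoff: 0.0, 14.0, 37.0, 24.0, 15.0, 10.0, 6.0, 4.0, 0.0 L/s; ΣQ_DR = 110.0 L/s, peak = 37.0 L/s.
Runoff depth d = ΣQ_DR·Δt / A = 110.0 × 5400 / (9.9 ha) = 6.000 mm.
The 1-cm UH is the DRH scaled by (10 mm)/d, so U_p = 37.0 × 10/6.000 = 61.7 L/s.

U_p ≈ 61.7 L/s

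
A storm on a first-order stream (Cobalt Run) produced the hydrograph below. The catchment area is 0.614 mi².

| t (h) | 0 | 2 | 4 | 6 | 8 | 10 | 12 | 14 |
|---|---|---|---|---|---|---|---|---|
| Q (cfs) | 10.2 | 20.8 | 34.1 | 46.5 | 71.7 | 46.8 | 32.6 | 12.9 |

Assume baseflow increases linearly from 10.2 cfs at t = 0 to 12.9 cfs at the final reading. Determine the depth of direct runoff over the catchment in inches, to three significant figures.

d ≈ 0.925 in

Direct runoff: 0.00, 10.21, 23.13, 35.14, 59.96, 34.67, 20.09, 0.00 cfs; ΣQ_DR = 183.2 cfs.
V = ΣQ_DR · Δt = 183.2 × 7200 s = 1.319 × 10^6 ft³.
Over A = 0.614 mi², depth = V / A = 0.925 in.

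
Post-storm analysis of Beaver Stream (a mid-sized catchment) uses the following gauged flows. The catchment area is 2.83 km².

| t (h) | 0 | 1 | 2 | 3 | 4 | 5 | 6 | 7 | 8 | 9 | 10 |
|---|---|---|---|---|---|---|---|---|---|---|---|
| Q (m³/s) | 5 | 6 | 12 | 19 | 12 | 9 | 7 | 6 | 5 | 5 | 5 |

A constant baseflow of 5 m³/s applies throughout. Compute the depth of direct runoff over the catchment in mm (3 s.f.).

d ≈ 45.8 mm

Direct runoff: 0.0, 1.0, 7.0, 14.0, 7.0, 4.0, 2.0, 1.0, 0.0, 0.0, 0.0 m³/s; ΣQ_DR = 36.00 m³/s.
V = ΣQ_DR · Δt = 36.00 × 3600 s = 1.296 × 10^5 m³.
Over A = 2.83 km², depth = V / A = 45.8 mm.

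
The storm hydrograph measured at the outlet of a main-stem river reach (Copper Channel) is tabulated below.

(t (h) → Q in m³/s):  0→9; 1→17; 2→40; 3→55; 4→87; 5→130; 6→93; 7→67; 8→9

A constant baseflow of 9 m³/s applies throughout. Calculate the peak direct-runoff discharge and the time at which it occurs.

Subtracting baseflow gives direct-runoff ordinates: 0.0, 8.0, 31.0, 46.0, 78.0, 121.0, 84.0, 58.0, 0.0 m³/s.
The maximum is 121.0 m³/s, occurring at the reading for t = 5 h.

Q_p = 121.0 m³/s at t = 5 h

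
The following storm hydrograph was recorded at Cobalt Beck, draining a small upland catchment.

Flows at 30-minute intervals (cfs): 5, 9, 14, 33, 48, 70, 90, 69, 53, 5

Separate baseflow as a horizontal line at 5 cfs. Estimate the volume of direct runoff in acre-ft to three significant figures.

V ≈ 14.3 acre-ft

Direct-runoff ordinates (Q − Q_b): 0.0, 4.0, 9.0, 28.0, 43.0, 65.0, 85.0, 64.0, 48.0, 0.0 cfs.
ΣQ_DR = 346.0 cfs.
With Δt = 0.5 h = 1800 s, V = ΣQ_DR · Δt = 346.0 × 1800 = 6.23 × 10^5 ft³ = 14.3 acre-ft.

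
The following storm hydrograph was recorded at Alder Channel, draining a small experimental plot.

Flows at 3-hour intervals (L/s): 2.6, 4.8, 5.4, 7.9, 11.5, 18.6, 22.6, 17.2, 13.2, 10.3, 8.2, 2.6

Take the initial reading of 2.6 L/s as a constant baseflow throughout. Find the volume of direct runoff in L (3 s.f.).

Direct-runoff ordinates (Q − Q_b): 0.0, 2.2, 2.8, 5.3, 8.9, 16.0, 20.0, 14.6, 10.6, 7.7, 5.6, 0.0 L/s.
ΣQ_DR = 93.70 L/s.
With Δt = 3 h = 10800 s, V = ΣQ_DR · Δt = 93.70 × 10800 = 1.01 × 10^6 L.

V ≈ 1.01 × 10^6 L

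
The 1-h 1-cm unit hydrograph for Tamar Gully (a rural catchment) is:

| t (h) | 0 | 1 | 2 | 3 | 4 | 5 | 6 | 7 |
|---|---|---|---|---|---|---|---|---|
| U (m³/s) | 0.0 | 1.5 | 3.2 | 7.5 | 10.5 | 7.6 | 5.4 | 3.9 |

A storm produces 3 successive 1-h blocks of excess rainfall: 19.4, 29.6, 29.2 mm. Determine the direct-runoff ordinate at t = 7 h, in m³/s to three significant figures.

By discrete convolution, Q_j = Σ (P_i / 10 mm) · U_{j−i}.
At t = 7 h (j=7): Q = (19.4/10)·3.9 + (29.6/10)·5.4 + (29.2/10)·7.6 = 45.7 m³/s.

Q ≈ 45.7 m³/s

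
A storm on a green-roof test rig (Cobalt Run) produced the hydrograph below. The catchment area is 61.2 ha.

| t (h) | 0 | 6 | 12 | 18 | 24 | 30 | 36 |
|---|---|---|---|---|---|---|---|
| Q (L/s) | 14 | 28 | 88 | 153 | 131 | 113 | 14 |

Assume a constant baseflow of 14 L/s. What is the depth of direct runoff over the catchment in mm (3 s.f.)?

Direct runoff: 0.0, 14.0, 74.0, 139.0, 117.0, 99.0, 0.0 L/s; ΣQ_DR = 443.0 L/s.
V = ΣQ_DR · Δt = 443.0 × 21600 s = 9.569 × 10^6 L.
Over A = 61.2 ha, depth = V / A = 15.6 mm.

d ≈ 15.6 mm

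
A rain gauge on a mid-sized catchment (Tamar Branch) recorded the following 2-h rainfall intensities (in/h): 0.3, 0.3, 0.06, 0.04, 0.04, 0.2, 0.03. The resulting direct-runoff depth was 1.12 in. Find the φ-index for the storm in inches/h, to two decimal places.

Only the 3 blocks with intensity above φ contribute runoff: 0.3, 0.3, 0.2 in/h.
Σ(I−φ)·Δt = d  ⇒  (0.3+0.3+0.2 − 3φ)·2 = 1.12
φ = (0.8000 − 1.12/2) / 3 = 0.08 in/h.

φ ≈ 0.08 in/h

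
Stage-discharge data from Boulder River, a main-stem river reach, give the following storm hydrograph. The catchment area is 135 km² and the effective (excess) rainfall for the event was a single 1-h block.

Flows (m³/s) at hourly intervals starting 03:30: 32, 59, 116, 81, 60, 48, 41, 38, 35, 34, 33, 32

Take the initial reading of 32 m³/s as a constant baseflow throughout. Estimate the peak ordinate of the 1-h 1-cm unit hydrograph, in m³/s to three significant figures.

U_p ≈ 140 m³/s

Direct runoff: 0.0, 27.0, 84.0, 49.0, 28.0, 16.0, 9.0, 6.0, 3.0, 2.0, 1.0, 0.0 m³/s; ΣQ_DR = 225.0 m³/s, peak = 84.0 m³/s.
Runoff depth d = ΣQ_DR·Δt / A = 225.0 × 3600 / (135 km²) = 6.000 mm.
The 1-cm UH is the DRH scaled by (10 mm)/d, so U_p = 84.0 × 10/6.000 = 140 m³/s.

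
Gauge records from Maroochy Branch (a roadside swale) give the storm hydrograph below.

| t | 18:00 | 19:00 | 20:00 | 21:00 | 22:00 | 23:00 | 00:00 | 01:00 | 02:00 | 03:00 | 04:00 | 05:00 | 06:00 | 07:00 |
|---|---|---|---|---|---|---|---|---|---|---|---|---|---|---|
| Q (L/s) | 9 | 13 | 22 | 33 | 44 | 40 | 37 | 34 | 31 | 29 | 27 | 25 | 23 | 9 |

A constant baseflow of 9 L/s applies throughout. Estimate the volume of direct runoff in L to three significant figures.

Direct-runoff ordinates (Q − Q_b): 0.0, 4.0, 13.0, 24.0, 35.0, 31.0, 28.0, 25.0, 22.0, 20.0, 18.0, 16.0, 14.0, 0.0 L/s.
ΣQ_DR = 250.0 L/s.
With Δt = 1 h = 3600 s, V = ΣQ_DR · Δt = 250.0 × 3600 = 9.00 × 10^5 L.

V ≈ 9.00 × 10^5 L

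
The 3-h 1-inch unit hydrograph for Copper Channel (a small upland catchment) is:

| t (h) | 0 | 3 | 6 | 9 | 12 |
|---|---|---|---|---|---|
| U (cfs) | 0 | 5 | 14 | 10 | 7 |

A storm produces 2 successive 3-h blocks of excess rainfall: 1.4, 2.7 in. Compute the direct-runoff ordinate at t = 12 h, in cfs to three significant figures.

Q ≈ 36.8 cfs

By discrete convolution, Q_j = Σ (P_i / 1 in) · U_{j−i}.
At t = 12 h (j=4): Q = (1.4/1)·7 + (2.7/1)·10 = 36.8 cfs.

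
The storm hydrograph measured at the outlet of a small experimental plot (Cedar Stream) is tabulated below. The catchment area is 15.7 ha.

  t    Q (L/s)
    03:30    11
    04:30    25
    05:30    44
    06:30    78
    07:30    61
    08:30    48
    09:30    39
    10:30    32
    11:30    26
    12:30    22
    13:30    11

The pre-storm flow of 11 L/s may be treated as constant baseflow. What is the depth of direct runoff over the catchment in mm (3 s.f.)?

Direct runoff: 0.0, 14.0, 33.0, 67.0, 50.0, 37.0, 28.0, 21.0, 15.0, 11.0, 0.0 L/s; ΣQ_DR = 276.0 L/s.
V = ΣQ_DR · Δt = 276.0 × 3600 s = 9.936 × 10^5 L.
Over A = 15.7 ha, depth = V / A = 6.33 mm.

d ≈ 6.33 mm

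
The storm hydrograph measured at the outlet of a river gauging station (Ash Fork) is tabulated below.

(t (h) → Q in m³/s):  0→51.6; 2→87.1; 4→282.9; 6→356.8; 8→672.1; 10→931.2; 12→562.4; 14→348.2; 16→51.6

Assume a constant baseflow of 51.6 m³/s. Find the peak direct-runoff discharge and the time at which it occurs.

Subtracting baseflow gives direct-runoff ordinates: 0.0, 35.5, 231.3, 305.2, 620.5, 879.6, 510.8, 296.6, 0.0 m³/s.
The maximum is 879.6 m³/s, occurring at the reading for t = 10 h.

Q_p = 879.6 m³/s at t = 10 h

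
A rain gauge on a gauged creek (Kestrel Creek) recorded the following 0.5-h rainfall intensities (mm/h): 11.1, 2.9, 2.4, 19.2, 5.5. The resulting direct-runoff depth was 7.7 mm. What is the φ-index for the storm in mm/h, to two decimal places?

Only the 2 blocks with intensity above φ contribute runoff: 11.1, 19.2 mm/h.
Σ(I−φ)·Δt = d  ⇒  (11.1+19.2 − 2φ)·0.5 = 7.7
φ = (30.30 − 7.7/0.5) / 2 = 7.45 mm/h.

φ ≈ 7.45 mm/h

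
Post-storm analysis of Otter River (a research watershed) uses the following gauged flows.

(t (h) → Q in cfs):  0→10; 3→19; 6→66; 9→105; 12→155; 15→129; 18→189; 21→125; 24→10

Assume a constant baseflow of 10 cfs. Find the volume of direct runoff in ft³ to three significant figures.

V ≈ 7.75 × 10^6 ft³

Direct-runoff ordinates (Q − Q_b): 0.0, 9.0, 56.0, 95.0, 145.0, 119.0, 179.0, 115.0, 0.0 cfs.
ΣQ_DR = 718.0 cfs.
With Δt = 3 h = 10800 s, V = ΣQ_DR · Δt = 718.0 × 10800 = 7.75 × 10^6 ft³.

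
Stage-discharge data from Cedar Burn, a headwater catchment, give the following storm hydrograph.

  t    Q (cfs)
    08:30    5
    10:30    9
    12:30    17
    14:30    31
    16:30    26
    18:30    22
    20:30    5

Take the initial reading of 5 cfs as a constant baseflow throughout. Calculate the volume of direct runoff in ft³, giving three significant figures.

Direct-runoff ordinates (Q − Q_b): 0.0, 4.0, 12.0, 26.0, 21.0, 17.0, 0.0 cfs.
ΣQ_DR = 80.00 cfs.
With Δt = 2 h = 7200 s, V = ΣQ_DR · Δt = 80.00 × 7200 = 5.76 × 10^5 ft³.

V ≈ 5.76 × 10^5 ft³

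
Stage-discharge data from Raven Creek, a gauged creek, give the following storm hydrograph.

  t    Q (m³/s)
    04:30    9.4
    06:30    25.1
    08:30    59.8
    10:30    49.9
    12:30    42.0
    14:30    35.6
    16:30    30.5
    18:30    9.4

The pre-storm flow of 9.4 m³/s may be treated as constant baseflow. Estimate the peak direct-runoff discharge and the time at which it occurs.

Q_p = 50.4 m³/s at t = 08:30

Subtracting baseflow gives direct-runoff ordinates: 0.0, 15.7, 50.4, 40.5, 32.6, 26.2, 21.1, 0.0 m³/s.
The maximum is 50.4 m³/s, occurring at the reading for t = 08:30.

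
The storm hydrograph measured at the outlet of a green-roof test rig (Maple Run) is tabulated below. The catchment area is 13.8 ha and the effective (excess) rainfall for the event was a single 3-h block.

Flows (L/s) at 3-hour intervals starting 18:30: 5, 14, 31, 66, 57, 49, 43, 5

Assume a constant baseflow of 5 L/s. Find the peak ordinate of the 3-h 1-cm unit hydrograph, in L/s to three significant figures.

U_p ≈ 33.9 L/s

Direct runoff: 0.0, 9.0, 26.0, 61.0, 52.0, 44.0, 38.0, 0.0 L/s; ΣQ_DR = 230.0 L/s, peak = 61.0 L/s.
Runoff depth d = ΣQ_DR·Δt / A = 230.0 × 10800 / (13.8 ha) = 18.00 mm.
The 1-cm UH is the DRH scaled by (10 mm)/d, so U_p = 61.0 × 10/18.00 = 33.9 L/s.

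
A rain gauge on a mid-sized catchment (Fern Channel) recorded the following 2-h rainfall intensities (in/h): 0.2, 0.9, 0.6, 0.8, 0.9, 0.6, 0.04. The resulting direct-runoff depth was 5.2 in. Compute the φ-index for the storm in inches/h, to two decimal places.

Only the 5 blocks with intensity above φ contribute runoff: 0.9, 0.6, 0.8, 0.9, 0.6 in/h.
Σ(I−φ)·Δt = d  ⇒  (0.9+0.6+0.8+0.9+0.6 − 5φ)·2 = 5.2
φ = (3.800 − 5.2/2) / 5 = 0.24 in/h.

φ ≈ 0.24 in/h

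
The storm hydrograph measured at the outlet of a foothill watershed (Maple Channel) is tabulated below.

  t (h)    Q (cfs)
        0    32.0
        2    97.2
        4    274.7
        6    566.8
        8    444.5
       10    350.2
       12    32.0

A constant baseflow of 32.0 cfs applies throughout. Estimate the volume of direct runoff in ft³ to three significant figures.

Direct-runoff ordinates (Q − Q_b): 0.0, 65.2, 242.7, 534.8, 412.5, 318.2, 0.0 cfs.
ΣQ_DR = 1573 cfs.
With Δt = 2 h = 7200 s, V = ΣQ_DR · Δt = 1573 × 7200 = 1.13 × 10^7 ft³.

V ≈ 1.13 × 10^7 ft³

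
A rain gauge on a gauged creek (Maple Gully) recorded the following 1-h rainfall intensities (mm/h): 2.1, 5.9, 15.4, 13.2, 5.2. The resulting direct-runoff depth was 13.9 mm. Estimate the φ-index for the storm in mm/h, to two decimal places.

φ ≈ 7.35 mm/h

Only the 2 blocks with intensity above φ contribute runoff: 15.4, 13.2 mm/h.
Σ(I−φ)·Δt = d  ⇒  (15.4+13.2 − 2φ)·1 = 13.9
φ = (28.60 − 13.9/1) / 2 = 7.35 mm/h.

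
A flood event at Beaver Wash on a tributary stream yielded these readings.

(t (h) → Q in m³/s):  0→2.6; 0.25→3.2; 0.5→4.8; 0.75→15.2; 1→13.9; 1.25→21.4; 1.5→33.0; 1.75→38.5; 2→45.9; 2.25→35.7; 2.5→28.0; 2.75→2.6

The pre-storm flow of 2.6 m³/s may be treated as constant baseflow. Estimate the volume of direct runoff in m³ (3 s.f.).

V ≈ 1.92 × 10^5 m³

Direct-runoff ordinates (Q − Q_b): 0.0, 0.6, 2.2, 12.6, 11.3, 18.8, 30.4, 35.9, 43.3, 33.1, 25.4, 0.0 m³/s.
ΣQ_DR = 213.6 m³/s.
With Δt = 0.25 h = 900 s, V = ΣQ_DR · Δt = 213.6 × 900 = 1.92 × 10^5 m³.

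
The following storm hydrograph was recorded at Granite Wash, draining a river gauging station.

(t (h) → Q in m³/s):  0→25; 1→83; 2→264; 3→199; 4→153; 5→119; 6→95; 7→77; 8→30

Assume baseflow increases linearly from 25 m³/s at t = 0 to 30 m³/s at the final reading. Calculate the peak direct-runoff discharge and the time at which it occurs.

Q_p = 237.75 m³/s at t = 2 h

Subtracting baseflow gives direct-runoff ordinates: 0.00, 57.38, 237.75, 172.12, 125.50, 90.88, 66.25, 47.62, 0.00 m³/s.
The maximum is 237.75 m³/s, occurring at the reading for t = 2 h.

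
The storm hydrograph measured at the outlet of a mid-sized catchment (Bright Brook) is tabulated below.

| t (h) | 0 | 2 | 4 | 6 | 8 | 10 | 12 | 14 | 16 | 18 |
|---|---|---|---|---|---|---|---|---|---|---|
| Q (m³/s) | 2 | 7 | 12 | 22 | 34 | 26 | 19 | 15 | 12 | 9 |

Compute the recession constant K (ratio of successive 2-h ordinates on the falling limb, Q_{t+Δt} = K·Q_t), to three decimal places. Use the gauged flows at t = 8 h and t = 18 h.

Using the recession-limb readings at t = 8 h and t = 18 h: Q falls from 34 to 9 m³/s over 5 intervals.
K = (Q₂/Q₁)^(1/5) = (9/34)^(1/5) = 0.767.

K ≈ 0.767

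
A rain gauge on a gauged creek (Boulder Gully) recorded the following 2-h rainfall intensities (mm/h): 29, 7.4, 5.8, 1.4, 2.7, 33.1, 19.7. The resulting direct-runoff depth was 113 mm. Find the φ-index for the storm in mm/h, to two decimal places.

φ ≈ 8.43 mm/h

Only the 3 blocks with intensity above φ contribute runoff: 29, 33.1, 19.7 mm/h.
Σ(I−φ)·Δt = d  ⇒  (29+33.1+19.7 − 3φ)·2 = 113
φ = (81.80 − 113/2) / 3 = 8.43 mm/h.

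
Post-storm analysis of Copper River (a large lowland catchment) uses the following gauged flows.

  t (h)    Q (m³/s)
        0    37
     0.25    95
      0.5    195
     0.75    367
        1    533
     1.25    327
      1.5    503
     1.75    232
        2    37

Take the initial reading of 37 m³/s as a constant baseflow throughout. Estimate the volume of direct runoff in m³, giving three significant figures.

Direct-runoff ordinates (Q − Q_b): 0.0, 58.0, 158.0, 330.0, 496.0, 290.0, 466.0, 195.0, 0.0 m³/s.
ΣQ_DR = 1993 m³/s.
With Δt = 0.25 h = 900 s, V = ΣQ_DR · Δt = 1993 × 900 = 1.79 × 10^6 m³.

V ≈ 1.79 × 10^6 m³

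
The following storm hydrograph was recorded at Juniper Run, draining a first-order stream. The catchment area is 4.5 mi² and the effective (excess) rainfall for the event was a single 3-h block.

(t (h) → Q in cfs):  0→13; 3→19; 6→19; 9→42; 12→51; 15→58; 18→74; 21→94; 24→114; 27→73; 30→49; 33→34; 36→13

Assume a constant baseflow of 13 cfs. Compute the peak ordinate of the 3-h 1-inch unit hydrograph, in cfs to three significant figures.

U_p ≈ 202 cfs

Direct runoff: 0.0, 6.0, 6.0, 29.0, 38.0, 45.0, 61.0, 81.0, 101.0, 60.0, 36.0, 21.0, 0.0 cfs; ΣQ_DR = 484.0 cfs, peak = 101.0 cfs.
Runoff depth d = ΣQ_DR·Δt / A = 484.0 × 10800 / (4.5 mi²) = 0.5000 in.
The 1-inch UH is the DRH scaled by (1 in)/d, so U_p = 101.0 × 1/0.5000 = 202 cfs.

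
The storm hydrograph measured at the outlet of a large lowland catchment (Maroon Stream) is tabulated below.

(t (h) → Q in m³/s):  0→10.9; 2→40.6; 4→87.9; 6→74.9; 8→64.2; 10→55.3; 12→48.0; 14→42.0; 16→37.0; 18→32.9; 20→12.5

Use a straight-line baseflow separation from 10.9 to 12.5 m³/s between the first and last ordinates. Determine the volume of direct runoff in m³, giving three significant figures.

Direct-runoff ordinates (Q − Q_b): 0.00, 29.54, 76.68, 63.52, 52.66, 43.60, 36.14, 29.98, 24.82, 20.56, 0.00 m³/s.
ΣQ_DR = 377.5 m³/s.
With Δt = 2 h = 7200 s, V = ΣQ_DR · Δt = 377.5 × 7200 = 2.72 × 10^6 m³.

V ≈ 2.72 × 10^6 m³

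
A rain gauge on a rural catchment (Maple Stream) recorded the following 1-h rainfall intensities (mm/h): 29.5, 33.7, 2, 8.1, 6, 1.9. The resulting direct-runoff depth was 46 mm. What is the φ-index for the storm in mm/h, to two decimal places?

Only the 2 blocks with intensity above φ contribute runoff: 29.5, 33.7 mm/h.
Σ(I−φ)·Δt = d  ⇒  (29.5+33.7 − 2φ)·1 = 46
φ = (63.20 − 46/1) / 2 = 8.60 mm/h.

φ ≈ 8.60 mm/h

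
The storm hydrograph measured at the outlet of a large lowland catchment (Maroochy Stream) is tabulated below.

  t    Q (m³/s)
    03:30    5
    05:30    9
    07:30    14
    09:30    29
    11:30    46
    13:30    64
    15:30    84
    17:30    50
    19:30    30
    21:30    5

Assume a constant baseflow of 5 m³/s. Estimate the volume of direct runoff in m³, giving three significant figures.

V ≈ 2.06 × 10^6 m³

Direct-runoff ordinates (Q − Q_b): 0.0, 4.0, 9.0, 24.0, 41.0, 59.0, 79.0, 45.0, 25.0, 0.0 m³/s.
ΣQ_DR = 286.0 m³/s.
With Δt = 2 h = 7200 s, V = ΣQ_DR · Δt = 286.0 × 7200 = 2.06 × 10^6 m³.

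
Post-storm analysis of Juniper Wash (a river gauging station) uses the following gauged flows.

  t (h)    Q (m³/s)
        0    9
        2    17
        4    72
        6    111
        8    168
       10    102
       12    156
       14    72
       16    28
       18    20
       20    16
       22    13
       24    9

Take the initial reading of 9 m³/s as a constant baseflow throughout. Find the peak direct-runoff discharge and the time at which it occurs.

Q_p = 159.0 m³/s at t = 8 h

Subtracting baseflow gives direct-runoff ordinates: 0.0, 8.0, 63.0, 102.0, 159.0, 93.0, 147.0, 63.0, 19.0, 11.0, 7.0, 4.0, 0.0 m³/s.
The maximum is 159.0 m³/s, occurring at the reading for t = 8 h.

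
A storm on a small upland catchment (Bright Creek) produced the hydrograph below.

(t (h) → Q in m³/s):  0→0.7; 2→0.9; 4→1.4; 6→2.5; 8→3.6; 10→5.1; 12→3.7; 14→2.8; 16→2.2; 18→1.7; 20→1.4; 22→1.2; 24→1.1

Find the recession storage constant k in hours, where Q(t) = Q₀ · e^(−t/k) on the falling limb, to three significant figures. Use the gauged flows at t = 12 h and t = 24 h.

k ≈ 9.89 h

On the falling limb, Q drops from 3.7 to 1.1 m³/s between t = 12 h and t = 24 h (Δt = 12 h).
k = −Δt / ln(Q₂/Q₁) = −12 / ln(1.1/3.7) = 9.89 h.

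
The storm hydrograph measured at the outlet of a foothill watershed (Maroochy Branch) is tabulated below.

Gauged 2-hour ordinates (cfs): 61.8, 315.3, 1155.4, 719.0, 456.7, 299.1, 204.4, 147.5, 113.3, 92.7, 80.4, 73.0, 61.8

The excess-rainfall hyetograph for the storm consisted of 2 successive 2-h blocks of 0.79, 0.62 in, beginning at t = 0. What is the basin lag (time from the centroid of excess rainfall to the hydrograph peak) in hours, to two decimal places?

Centroid of excess rainfall: t_c = Σ P_i·t̄_i / ΣP_i = 1.8794 h (block centres at 1, 3 h).
Hydrograph peak occurs at t = 4 h, so basin lag t_L = 4 − 1.8794 = 2.12 h.

t_L ≈ 2.12 h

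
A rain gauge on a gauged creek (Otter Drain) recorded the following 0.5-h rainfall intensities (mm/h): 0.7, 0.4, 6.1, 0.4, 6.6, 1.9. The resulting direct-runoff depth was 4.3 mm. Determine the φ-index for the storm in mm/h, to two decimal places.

φ ≈ 2.05 mm/h

Only the 2 blocks with intensity above φ contribute runoff: 6.1, 6.6 mm/h.
Σ(I−φ)·Δt = d  ⇒  (6.1+6.6 − 2φ)·0.5 = 4.3
φ = (12.70 − 4.3/0.5) / 2 = 2.05 mm/h.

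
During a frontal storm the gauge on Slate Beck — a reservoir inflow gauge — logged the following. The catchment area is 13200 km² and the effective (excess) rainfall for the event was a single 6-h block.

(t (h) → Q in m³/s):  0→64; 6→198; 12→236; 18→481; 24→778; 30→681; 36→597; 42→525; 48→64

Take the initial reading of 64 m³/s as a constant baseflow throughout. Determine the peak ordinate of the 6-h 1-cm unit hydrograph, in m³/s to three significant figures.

U_p ≈ 1430 m³/s

Direct runoff: 0.0, 134.0, 172.0, 417.0, 714.0, 617.0, 533.0, 461.0, 0.0 m³/s; ΣQ_DR = 3048 m³/s, peak = 714.0 m³/s.
Runoff depth d = ΣQ_DR·Δt / A = 3048 × 21600 / (13200 km²) = 4.988 mm.
The 1-cm UH is the DRH scaled by (10 mm)/d, so U_p = 714.0 × 10/4.988 = 1430 m³/s.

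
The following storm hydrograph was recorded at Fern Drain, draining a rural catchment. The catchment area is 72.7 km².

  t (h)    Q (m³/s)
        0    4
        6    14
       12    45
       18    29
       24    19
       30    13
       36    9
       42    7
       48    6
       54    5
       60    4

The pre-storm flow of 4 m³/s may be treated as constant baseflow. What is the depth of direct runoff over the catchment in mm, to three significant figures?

Direct runoff: 0.0, 10.0, 41.0, 25.0, 15.0, 9.0, 5.0, 3.0, 2.0, 1.0, 0.0 m³/s; ΣQ_DR = 111.0 m³/s.
V = ΣQ_DR · Δt = 111.0 × 21600 s = 2.398 × 10^6 m³.
Over A = 72.7 km², depth = V / A = 33.0 mm.

d ≈ 33.0 mm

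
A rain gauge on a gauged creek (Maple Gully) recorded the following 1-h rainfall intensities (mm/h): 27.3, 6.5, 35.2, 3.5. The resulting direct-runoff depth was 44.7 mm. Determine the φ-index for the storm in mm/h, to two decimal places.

Only the 2 blocks with intensity above φ contribute runoff: 27.3, 35.2 mm/h.
Σ(I−φ)·Δt = d  ⇒  (27.3+35.2 − 2φ)·1 = 44.7
φ = (62.50 − 44.7/1) / 2 = 8.90 mm/h.

φ ≈ 8.90 mm/h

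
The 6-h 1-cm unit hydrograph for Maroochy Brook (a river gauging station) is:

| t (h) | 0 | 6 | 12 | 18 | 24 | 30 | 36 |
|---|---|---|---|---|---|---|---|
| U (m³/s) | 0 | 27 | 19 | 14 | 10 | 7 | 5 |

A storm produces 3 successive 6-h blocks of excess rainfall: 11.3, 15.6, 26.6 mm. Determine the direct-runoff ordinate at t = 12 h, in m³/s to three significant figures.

By discrete convolution, Q_j = Σ (P_i / 10 mm) · U_{j−i}.
At t = 12 h (j=2): Q = (11.3/10)·19 + (15.6/10)·27 + (26.6/10)·0 = 63.6 m³/s.

Q ≈ 63.6 m³/s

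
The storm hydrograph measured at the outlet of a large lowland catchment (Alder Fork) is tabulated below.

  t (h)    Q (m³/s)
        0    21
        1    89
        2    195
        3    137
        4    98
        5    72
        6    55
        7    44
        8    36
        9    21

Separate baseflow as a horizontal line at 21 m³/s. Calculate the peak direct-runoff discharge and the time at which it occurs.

Subtracting baseflow gives direct-runoff ordinates: 0.0, 68.0, 174.0, 116.0, 77.0, 51.0, 34.0, 23.0, 15.0, 0.0 m³/s.
The maximum is 174.0 m³/s, occurring at the reading for t = 2 h.

Q_p = 174.0 m³/s at t = 2 h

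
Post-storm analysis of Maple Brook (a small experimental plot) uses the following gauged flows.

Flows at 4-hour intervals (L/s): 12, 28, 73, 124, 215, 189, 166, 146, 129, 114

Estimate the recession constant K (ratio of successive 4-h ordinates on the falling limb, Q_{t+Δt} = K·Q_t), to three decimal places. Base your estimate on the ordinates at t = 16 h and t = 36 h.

K ≈ 0.881

Using the recession-limb readings at t = 16 h and t = 36 h: Q falls from 215 to 114 L/s over 5 intervals.
K = (Q₂/Q₁)^(1/5) = (114/215)^(1/5) = 0.881.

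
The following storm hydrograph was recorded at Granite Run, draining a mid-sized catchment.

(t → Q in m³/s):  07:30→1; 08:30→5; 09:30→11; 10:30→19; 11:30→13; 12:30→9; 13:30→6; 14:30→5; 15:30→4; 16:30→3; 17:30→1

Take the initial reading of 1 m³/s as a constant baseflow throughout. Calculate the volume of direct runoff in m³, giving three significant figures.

V ≈ 2.38 × 10^5 m³

Direct-runoff ordinates (Q − Q_b): 0.0, 4.0, 10.0, 18.0, 12.0, 8.0, 5.0, 4.0, 3.0, 2.0, 0.0 m³/s.
ΣQ_DR = 66.00 m³/s.
With Δt = 1 h = 3600 s, V = ΣQ_DR · Δt = 66.00 × 3600 = 2.38 × 10^5 m³.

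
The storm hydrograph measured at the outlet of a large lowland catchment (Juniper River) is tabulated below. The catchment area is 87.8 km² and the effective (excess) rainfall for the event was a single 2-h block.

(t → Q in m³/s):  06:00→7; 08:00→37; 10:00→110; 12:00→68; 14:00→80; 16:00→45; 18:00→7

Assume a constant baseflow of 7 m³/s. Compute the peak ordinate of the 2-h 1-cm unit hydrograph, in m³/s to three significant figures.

U_p ≈ 41.2 m³/s

Direct runoff: 0.0, 30.0, 103.0, 61.0, 73.0, 38.0, 0.0 m³/s; ΣQ_DR = 305.0 m³/s, peak = 103.0 m³/s.
Runoff depth d = ΣQ_DR·Δt / A = 305.0 × 7200 / (87.8 km²) = 25.01 mm.
The 1-cm UH is the DRH scaled by (10 mm)/d, so U_p = 103.0 × 10/25.01 = 41.2 m³/s.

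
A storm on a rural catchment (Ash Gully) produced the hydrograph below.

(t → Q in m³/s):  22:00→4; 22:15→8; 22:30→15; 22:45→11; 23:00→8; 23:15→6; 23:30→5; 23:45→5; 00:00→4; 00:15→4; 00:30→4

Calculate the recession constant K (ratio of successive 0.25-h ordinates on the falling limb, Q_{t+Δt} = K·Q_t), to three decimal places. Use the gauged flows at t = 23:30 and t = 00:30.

K ≈ 0.946

Using the recession-limb readings at t = 23:30 and t = 00:30: Q falls from 5 to 4 m³/s over 4 intervals.
K = (Q₂/Q₁)^(1/4) = (4/5)^(1/4) = 0.946.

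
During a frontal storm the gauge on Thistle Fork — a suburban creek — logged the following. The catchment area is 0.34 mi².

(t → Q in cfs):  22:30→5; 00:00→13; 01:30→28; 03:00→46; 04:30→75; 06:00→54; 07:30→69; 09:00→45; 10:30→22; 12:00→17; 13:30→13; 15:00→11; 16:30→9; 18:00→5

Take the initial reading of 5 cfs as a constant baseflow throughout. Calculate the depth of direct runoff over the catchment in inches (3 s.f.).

Direct runoff: 0.0, 8.0, 23.0, 41.0, 70.0, 49.0, 64.0, 40.0, 17.0, 12.0, 8.0, 6.0, 4.0, 0.0 cfs; ΣQ_DR = 342.0 cfs.
V = ΣQ_DR · Δt = 342.0 × 5400 s = 1.847 × 10^6 ft³.
Over A = 0.34 mi², depth = V / A = 2.34 in.

d ≈ 2.34 in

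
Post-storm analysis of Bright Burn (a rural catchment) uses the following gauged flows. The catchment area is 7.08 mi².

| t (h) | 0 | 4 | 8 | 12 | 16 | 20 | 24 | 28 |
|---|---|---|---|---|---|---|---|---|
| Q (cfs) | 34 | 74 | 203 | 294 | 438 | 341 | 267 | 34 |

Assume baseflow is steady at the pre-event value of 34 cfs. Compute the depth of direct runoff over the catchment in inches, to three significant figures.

Direct runoff: 0.0, 40.0, 169.0, 260.0, 404.0, 307.0, 233.0, 0.0 cfs; ΣQ_DR = 1413 cfs.
V = ΣQ_DR · Δt = 1413 × 14400 s = 2.035 × 10^7 ft³.
Over A = 7.08 mi², depth = V / A = 1.24 in.

d ≈ 1.24 in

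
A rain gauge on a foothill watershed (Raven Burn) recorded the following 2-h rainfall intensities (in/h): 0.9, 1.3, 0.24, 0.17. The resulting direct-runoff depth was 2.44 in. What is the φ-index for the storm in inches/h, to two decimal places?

φ ≈ 0.49 in/h

Only the 2 blocks with intensity above φ contribute runoff: 0.9, 1.3 in/h.
Σ(I−φ)·Δt = d  ⇒  (0.9+1.3 − 2φ)·2 = 2.44
φ = (2.200 − 2.44/2) / 2 = 0.49 in/h.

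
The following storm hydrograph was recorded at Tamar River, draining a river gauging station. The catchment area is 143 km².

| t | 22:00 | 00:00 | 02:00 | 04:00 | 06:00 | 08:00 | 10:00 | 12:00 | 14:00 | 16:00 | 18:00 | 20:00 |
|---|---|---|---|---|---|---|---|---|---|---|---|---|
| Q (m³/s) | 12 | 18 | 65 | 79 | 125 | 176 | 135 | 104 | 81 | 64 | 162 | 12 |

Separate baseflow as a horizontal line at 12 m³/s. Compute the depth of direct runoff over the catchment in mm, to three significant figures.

Direct runoff: 0.0, 6.0, 53.0, 67.0, 113.0, 164.0, 123.0, 92.0, 69.0, 52.0, 150.0, 0.0 m³/s; ΣQ_DR = 889.0 m³/s.
V = ΣQ_DR · Δt = 889.0 × 7200 s = 6.401 × 10^6 m³.
Over A = 143 km², depth = V / A = 44.8 mm.

d ≈ 44.8 mm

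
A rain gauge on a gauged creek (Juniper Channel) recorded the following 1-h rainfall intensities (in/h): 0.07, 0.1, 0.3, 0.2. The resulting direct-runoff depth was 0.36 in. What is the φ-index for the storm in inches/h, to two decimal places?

Only the 3 blocks with intensity above φ contribute runoff: 0.1, 0.3, 0.2 in/h.
Σ(I−φ)·Δt = d  ⇒  (0.1+0.3+0.2 − 3φ)·1 = 0.36
φ = (0.6000 − 0.36/1) / 3 = 0.08 in/h.

φ ≈ 0.08 in/h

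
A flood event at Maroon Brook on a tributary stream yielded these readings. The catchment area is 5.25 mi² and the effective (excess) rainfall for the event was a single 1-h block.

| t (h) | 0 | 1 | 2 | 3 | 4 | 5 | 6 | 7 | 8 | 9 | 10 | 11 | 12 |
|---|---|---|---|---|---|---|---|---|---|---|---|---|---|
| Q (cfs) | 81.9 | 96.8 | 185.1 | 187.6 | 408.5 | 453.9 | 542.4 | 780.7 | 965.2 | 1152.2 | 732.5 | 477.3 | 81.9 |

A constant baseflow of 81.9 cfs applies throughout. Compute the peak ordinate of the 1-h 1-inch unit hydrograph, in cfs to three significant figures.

U_p ≈ 714 cfs

Direct runoff: 0.0, 14.9, 103.2, 105.7, 326.6, 372.0, 460.5, 698.8, 883.3, 1070.3, 650.6, 395.4, 0.0 cfs; ΣQ_DR = 5081 cfs, peak = 1070.3 cfs.
Runoff depth d = ΣQ_DR·Δt / A = 5081 × 3600 / (5.25 mi²) = 1.500 in.
The 1-inch UH is the DRH scaled by (1 in)/d, so U_p = 1070.3 × 1/1.500 = 714 cfs.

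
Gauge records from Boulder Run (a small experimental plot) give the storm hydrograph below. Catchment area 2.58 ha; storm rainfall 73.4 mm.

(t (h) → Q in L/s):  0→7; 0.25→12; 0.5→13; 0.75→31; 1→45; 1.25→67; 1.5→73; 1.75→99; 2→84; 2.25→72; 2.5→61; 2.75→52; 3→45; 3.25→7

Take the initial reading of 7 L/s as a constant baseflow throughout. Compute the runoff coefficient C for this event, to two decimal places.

ΣQ_DR = 570.0 L/s; V = ΣQ_DR·Δt = 5.130 × 10^5 L.
Runoff depth d = V / A = 19.88 mm.
C = d / P = 19.88 / 73.4 = 0.27.

C ≈ 0.27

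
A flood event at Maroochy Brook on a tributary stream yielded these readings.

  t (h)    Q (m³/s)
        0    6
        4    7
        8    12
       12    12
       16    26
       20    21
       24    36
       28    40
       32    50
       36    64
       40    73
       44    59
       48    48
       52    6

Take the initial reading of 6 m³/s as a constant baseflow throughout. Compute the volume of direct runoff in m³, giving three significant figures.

V ≈ 5.41 × 10^6 m³

Direct-runoff ordinates (Q − Q_b): 0.0, 1.0, 6.0, 6.0, 20.0, 15.0, 30.0, 34.0, 44.0, 58.0, 67.0, 53.0, 42.0, 0.0 m³/s.
ΣQ_DR = 376.0 m³/s.
With Δt = 4 h = 14400 s, V = ΣQ_DR · Δt = 376.0 × 14400 = 5.41 × 10^6 m³.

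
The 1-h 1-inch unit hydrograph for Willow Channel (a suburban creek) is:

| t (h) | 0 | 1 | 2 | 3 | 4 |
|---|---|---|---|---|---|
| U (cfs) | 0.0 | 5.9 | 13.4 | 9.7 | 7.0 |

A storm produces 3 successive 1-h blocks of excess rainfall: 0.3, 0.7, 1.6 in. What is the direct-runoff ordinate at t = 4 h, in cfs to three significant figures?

Q ≈ 30.3 cfs

By discrete convolution, Q_j = Σ (P_i / 1 in) · U_{j−i}.
At t = 4 h (j=4): Q = (0.3/1)·7.0 + (0.7/1)·9.7 + (1.6/1)·13.4 = 30.3 cfs.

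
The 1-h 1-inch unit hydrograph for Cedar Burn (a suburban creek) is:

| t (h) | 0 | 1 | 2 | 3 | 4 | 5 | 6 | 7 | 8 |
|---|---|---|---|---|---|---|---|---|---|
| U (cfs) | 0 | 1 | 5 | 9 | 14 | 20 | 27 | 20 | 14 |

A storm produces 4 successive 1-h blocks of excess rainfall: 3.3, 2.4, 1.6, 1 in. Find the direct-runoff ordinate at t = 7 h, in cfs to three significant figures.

Q ≈ 177 cfs

By discrete convolution, Q_j = Σ (P_i / 1 in) · U_{j−i}.
At t = 7 h (j=7): Q = (3.3/1)·20 + (2.4/1)·27 + (1.6/1)·20 + (1/1)·14 = 177 cfs.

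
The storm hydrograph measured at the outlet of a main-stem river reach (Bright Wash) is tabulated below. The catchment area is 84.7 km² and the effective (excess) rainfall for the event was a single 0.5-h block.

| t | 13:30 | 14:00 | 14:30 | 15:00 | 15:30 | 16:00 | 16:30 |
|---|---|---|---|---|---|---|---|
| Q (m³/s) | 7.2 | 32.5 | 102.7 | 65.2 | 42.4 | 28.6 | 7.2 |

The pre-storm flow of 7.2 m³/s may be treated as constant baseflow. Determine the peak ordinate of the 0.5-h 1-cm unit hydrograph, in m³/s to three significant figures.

U_p ≈ 191 m³/s

Direct runoff: 0.0, 25.3, 95.5, 58.0, 35.2, 21.4, 0.0 m³/s; ΣQ_DR = 235.4 m³/s, peak = 95.5 m³/s.
Runoff depth d = ΣQ_DR·Δt / A = 235.4 × 1800 / (84.7 km²) = 5.003 mm.
The 1-cm UH is the DRH scaled by (10 mm)/d, so U_p = 95.5 × 10/5.003 = 191 m³/s.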